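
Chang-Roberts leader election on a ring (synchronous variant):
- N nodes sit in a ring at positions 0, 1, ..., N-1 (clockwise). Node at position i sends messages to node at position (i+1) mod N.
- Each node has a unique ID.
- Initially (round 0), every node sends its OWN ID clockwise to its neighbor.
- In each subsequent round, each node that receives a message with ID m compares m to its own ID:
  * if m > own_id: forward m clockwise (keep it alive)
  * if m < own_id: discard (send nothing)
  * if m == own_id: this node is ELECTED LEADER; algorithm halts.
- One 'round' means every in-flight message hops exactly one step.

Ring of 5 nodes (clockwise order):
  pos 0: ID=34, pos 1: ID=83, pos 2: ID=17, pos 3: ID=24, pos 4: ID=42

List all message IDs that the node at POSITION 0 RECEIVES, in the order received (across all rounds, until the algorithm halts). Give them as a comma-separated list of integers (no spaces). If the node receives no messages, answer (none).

Round 1: pos1(id83) recv 34: drop; pos2(id17) recv 83: fwd; pos3(id24) recv 17: drop; pos4(id42) recv 24: drop; pos0(id34) recv 42: fwd
Round 2: pos3(id24) recv 83: fwd; pos1(id83) recv 42: drop
Round 3: pos4(id42) recv 83: fwd
Round 4: pos0(id34) recv 83: fwd
Round 5: pos1(id83) recv 83: ELECTED

Answer: 42,83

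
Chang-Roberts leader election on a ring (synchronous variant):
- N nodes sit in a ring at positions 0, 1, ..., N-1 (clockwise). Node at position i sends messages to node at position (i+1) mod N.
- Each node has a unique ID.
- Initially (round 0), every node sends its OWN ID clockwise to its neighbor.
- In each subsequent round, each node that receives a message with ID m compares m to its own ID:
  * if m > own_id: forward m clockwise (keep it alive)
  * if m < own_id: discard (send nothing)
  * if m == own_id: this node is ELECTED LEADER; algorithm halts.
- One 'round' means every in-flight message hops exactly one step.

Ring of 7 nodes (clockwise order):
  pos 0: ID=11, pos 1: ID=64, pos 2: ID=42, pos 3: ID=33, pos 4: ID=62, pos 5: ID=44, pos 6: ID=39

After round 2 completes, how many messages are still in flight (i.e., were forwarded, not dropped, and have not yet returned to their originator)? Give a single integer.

Round 1: pos1(id64) recv 11: drop; pos2(id42) recv 64: fwd; pos3(id33) recv 42: fwd; pos4(id62) recv 33: drop; pos5(id44) recv 62: fwd; pos6(id39) recv 44: fwd; pos0(id11) recv 39: fwd
Round 2: pos3(id33) recv 64: fwd; pos4(id62) recv 42: drop; pos6(id39) recv 62: fwd; pos0(id11) recv 44: fwd; pos1(id64) recv 39: drop
After round 2: 3 messages still in flight

Answer: 3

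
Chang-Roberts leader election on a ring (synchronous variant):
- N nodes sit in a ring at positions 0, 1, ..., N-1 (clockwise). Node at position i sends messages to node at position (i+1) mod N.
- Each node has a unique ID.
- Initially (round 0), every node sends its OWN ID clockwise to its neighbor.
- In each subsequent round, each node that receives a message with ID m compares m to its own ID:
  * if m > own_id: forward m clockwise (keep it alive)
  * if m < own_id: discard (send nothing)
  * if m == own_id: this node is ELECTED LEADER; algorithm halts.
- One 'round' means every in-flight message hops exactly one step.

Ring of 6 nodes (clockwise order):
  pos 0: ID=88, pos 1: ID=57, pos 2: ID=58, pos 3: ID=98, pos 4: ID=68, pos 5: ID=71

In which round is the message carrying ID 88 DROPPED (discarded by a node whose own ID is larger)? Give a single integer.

Round 1: pos1(id57) recv 88: fwd; pos2(id58) recv 57: drop; pos3(id98) recv 58: drop; pos4(id68) recv 98: fwd; pos5(id71) recv 68: drop; pos0(id88) recv 71: drop
Round 2: pos2(id58) recv 88: fwd; pos5(id71) recv 98: fwd
Round 3: pos3(id98) recv 88: drop; pos0(id88) recv 98: fwd
Round 4: pos1(id57) recv 98: fwd
Round 5: pos2(id58) recv 98: fwd
Round 6: pos3(id98) recv 98: ELECTED
Message ID 88 originates at pos 0; dropped at pos 3 in round 3

Answer: 3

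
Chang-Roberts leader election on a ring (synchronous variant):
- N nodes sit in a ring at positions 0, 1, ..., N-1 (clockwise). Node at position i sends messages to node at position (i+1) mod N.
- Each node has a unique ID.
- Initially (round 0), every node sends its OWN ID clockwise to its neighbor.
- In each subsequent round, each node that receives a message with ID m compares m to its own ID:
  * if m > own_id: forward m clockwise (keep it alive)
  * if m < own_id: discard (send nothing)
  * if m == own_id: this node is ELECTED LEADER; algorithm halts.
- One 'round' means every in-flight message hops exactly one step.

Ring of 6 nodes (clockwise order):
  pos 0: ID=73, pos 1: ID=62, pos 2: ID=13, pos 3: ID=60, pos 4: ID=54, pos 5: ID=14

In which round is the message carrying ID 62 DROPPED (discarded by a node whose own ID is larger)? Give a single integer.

Round 1: pos1(id62) recv 73: fwd; pos2(id13) recv 62: fwd; pos3(id60) recv 13: drop; pos4(id54) recv 60: fwd; pos5(id14) recv 54: fwd; pos0(id73) recv 14: drop
Round 2: pos2(id13) recv 73: fwd; pos3(id60) recv 62: fwd; pos5(id14) recv 60: fwd; pos0(id73) recv 54: drop
Round 3: pos3(id60) recv 73: fwd; pos4(id54) recv 62: fwd; pos0(id73) recv 60: drop
Round 4: pos4(id54) recv 73: fwd; pos5(id14) recv 62: fwd
Round 5: pos5(id14) recv 73: fwd; pos0(id73) recv 62: drop
Round 6: pos0(id73) recv 73: ELECTED
Message ID 62 originates at pos 1; dropped at pos 0 in round 5

Answer: 5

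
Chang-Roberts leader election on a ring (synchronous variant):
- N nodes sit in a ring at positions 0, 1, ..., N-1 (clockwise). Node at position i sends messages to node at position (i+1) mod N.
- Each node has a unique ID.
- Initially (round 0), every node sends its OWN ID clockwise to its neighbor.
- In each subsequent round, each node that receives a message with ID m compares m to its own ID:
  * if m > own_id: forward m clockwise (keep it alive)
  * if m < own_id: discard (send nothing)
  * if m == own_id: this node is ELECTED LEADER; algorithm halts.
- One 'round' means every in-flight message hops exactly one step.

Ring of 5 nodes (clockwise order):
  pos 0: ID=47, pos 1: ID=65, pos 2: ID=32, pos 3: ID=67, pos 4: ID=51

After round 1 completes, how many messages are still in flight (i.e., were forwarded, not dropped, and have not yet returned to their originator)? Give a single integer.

Round 1: pos1(id65) recv 47: drop; pos2(id32) recv 65: fwd; pos3(id67) recv 32: drop; pos4(id51) recv 67: fwd; pos0(id47) recv 51: fwd
After round 1: 3 messages still in flight

Answer: 3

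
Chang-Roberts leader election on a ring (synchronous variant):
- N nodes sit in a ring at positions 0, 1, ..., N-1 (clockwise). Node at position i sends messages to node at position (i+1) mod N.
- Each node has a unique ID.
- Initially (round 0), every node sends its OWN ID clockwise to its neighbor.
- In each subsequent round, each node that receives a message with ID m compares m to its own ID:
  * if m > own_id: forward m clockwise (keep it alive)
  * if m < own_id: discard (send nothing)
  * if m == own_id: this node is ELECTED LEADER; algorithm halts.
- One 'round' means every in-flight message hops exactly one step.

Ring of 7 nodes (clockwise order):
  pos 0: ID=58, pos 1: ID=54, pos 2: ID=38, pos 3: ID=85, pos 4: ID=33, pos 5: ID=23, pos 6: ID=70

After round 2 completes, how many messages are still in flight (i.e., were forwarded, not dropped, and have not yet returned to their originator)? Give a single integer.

Round 1: pos1(id54) recv 58: fwd; pos2(id38) recv 54: fwd; pos3(id85) recv 38: drop; pos4(id33) recv 85: fwd; pos5(id23) recv 33: fwd; pos6(id70) recv 23: drop; pos0(id58) recv 70: fwd
Round 2: pos2(id38) recv 58: fwd; pos3(id85) recv 54: drop; pos5(id23) recv 85: fwd; pos6(id70) recv 33: drop; pos1(id54) recv 70: fwd
After round 2: 3 messages still in flight

Answer: 3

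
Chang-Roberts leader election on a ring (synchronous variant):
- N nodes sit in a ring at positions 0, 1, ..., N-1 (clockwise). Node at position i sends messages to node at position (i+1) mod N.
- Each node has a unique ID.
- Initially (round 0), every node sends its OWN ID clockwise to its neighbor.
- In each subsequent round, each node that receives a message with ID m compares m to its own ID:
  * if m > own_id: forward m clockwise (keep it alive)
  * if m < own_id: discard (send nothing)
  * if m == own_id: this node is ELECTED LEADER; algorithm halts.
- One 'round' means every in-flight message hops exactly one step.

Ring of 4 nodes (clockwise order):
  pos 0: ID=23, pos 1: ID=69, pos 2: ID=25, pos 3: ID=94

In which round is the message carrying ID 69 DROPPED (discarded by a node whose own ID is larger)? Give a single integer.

Round 1: pos1(id69) recv 23: drop; pos2(id25) recv 69: fwd; pos3(id94) recv 25: drop; pos0(id23) recv 94: fwd
Round 2: pos3(id94) recv 69: drop; pos1(id69) recv 94: fwd
Round 3: pos2(id25) recv 94: fwd
Round 4: pos3(id94) recv 94: ELECTED
Message ID 69 originates at pos 1; dropped at pos 3 in round 2

Answer: 2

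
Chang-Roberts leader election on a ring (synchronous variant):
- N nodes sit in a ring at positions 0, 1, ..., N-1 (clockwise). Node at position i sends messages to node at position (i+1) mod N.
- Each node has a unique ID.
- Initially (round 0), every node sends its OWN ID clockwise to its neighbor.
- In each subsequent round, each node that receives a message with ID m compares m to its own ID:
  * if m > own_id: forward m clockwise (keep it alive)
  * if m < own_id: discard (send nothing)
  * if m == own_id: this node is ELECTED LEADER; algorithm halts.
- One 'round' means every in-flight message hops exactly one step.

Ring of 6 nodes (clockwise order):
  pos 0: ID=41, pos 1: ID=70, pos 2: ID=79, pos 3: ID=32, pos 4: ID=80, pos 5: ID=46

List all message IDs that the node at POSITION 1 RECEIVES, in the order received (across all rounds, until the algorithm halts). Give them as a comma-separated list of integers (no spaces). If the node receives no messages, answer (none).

Answer: 41,46,80

Derivation:
Round 1: pos1(id70) recv 41: drop; pos2(id79) recv 70: drop; pos3(id32) recv 79: fwd; pos4(id80) recv 32: drop; pos5(id46) recv 80: fwd; pos0(id41) recv 46: fwd
Round 2: pos4(id80) recv 79: drop; pos0(id41) recv 80: fwd; pos1(id70) recv 46: drop
Round 3: pos1(id70) recv 80: fwd
Round 4: pos2(id79) recv 80: fwd
Round 5: pos3(id32) recv 80: fwd
Round 6: pos4(id80) recv 80: ELECTED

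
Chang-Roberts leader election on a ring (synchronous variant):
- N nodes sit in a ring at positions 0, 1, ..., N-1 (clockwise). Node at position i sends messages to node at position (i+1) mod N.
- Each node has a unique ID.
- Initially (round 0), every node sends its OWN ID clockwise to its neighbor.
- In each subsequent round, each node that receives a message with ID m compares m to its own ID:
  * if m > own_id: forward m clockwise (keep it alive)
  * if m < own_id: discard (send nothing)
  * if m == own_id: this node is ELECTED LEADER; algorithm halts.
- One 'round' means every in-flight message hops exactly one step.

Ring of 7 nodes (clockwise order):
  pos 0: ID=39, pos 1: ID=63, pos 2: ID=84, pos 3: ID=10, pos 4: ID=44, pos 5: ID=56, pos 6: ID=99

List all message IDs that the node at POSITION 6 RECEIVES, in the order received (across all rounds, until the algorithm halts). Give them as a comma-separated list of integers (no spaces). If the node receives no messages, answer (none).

Round 1: pos1(id63) recv 39: drop; pos2(id84) recv 63: drop; pos3(id10) recv 84: fwd; pos4(id44) recv 10: drop; pos5(id56) recv 44: drop; pos6(id99) recv 56: drop; pos0(id39) recv 99: fwd
Round 2: pos4(id44) recv 84: fwd; pos1(id63) recv 99: fwd
Round 3: pos5(id56) recv 84: fwd; pos2(id84) recv 99: fwd
Round 4: pos6(id99) recv 84: drop; pos3(id10) recv 99: fwd
Round 5: pos4(id44) recv 99: fwd
Round 6: pos5(id56) recv 99: fwd
Round 7: pos6(id99) recv 99: ELECTED

Answer: 56,84,99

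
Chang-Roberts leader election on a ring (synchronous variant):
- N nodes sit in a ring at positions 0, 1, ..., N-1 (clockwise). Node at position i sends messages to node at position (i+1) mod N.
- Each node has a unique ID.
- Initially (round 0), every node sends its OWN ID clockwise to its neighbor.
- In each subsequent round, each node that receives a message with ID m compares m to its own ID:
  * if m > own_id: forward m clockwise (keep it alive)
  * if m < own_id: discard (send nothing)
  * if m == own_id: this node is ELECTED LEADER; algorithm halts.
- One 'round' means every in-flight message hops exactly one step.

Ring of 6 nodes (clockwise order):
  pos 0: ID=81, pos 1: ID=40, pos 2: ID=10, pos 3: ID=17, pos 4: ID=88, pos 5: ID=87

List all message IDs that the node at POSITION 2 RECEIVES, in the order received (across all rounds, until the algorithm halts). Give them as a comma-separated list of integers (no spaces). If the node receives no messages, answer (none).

Round 1: pos1(id40) recv 81: fwd; pos2(id10) recv 40: fwd; pos3(id17) recv 10: drop; pos4(id88) recv 17: drop; pos5(id87) recv 88: fwd; pos0(id81) recv 87: fwd
Round 2: pos2(id10) recv 81: fwd; pos3(id17) recv 40: fwd; pos0(id81) recv 88: fwd; pos1(id40) recv 87: fwd
Round 3: pos3(id17) recv 81: fwd; pos4(id88) recv 40: drop; pos1(id40) recv 88: fwd; pos2(id10) recv 87: fwd
Round 4: pos4(id88) recv 81: drop; pos2(id10) recv 88: fwd; pos3(id17) recv 87: fwd
Round 5: pos3(id17) recv 88: fwd; pos4(id88) recv 87: drop
Round 6: pos4(id88) recv 88: ELECTED

Answer: 40,81,87,88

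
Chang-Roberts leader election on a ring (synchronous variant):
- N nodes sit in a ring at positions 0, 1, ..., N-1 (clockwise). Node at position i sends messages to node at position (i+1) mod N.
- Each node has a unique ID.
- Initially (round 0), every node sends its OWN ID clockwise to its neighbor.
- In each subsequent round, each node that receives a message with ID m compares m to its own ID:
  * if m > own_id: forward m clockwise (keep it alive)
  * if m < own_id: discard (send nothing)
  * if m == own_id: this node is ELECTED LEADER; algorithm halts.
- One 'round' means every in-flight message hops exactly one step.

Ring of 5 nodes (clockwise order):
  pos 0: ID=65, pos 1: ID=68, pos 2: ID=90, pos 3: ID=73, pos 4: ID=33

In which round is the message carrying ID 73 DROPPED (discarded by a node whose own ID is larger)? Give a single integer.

Round 1: pos1(id68) recv 65: drop; pos2(id90) recv 68: drop; pos3(id73) recv 90: fwd; pos4(id33) recv 73: fwd; pos0(id65) recv 33: drop
Round 2: pos4(id33) recv 90: fwd; pos0(id65) recv 73: fwd
Round 3: pos0(id65) recv 90: fwd; pos1(id68) recv 73: fwd
Round 4: pos1(id68) recv 90: fwd; pos2(id90) recv 73: drop
Round 5: pos2(id90) recv 90: ELECTED
Message ID 73 originates at pos 3; dropped at pos 2 in round 4

Answer: 4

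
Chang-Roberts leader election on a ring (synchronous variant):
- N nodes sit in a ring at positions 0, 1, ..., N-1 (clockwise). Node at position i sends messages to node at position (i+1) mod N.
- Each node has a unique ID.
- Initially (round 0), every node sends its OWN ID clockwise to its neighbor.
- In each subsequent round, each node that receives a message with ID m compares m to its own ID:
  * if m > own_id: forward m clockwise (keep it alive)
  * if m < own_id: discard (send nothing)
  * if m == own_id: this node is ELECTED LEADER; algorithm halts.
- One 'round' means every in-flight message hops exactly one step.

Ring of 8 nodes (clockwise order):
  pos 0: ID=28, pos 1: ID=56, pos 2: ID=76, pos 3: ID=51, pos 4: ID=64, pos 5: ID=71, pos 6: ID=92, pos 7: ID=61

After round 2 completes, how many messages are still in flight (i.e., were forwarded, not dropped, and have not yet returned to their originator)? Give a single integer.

Round 1: pos1(id56) recv 28: drop; pos2(id76) recv 56: drop; pos3(id51) recv 76: fwd; pos4(id64) recv 51: drop; pos5(id71) recv 64: drop; pos6(id92) recv 71: drop; pos7(id61) recv 92: fwd; pos0(id28) recv 61: fwd
Round 2: pos4(id64) recv 76: fwd; pos0(id28) recv 92: fwd; pos1(id56) recv 61: fwd
After round 2: 3 messages still in flight

Answer: 3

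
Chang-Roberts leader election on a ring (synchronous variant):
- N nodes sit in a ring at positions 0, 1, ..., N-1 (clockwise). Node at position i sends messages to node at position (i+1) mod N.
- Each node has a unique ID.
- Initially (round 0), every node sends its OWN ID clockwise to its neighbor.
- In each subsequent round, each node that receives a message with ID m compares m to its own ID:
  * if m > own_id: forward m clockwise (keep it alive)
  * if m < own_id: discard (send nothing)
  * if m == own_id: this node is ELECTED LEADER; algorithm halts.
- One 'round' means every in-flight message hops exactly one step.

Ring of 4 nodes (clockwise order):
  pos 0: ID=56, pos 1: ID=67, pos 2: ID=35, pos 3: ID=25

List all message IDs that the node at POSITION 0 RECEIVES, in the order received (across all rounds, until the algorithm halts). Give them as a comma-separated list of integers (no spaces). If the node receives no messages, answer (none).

Round 1: pos1(id67) recv 56: drop; pos2(id35) recv 67: fwd; pos3(id25) recv 35: fwd; pos0(id56) recv 25: drop
Round 2: pos3(id25) recv 67: fwd; pos0(id56) recv 35: drop
Round 3: pos0(id56) recv 67: fwd
Round 4: pos1(id67) recv 67: ELECTED

Answer: 25,35,67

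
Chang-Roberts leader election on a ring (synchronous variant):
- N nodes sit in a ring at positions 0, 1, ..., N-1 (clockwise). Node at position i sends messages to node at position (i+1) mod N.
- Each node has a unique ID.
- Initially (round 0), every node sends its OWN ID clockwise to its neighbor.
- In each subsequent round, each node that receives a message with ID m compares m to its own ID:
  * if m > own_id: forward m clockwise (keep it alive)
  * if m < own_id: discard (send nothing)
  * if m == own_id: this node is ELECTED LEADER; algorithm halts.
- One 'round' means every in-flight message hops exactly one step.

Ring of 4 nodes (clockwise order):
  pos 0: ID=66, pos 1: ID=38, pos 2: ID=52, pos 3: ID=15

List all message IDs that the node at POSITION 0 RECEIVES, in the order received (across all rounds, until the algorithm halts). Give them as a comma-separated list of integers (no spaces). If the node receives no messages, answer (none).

Answer: 15,52,66

Derivation:
Round 1: pos1(id38) recv 66: fwd; pos2(id52) recv 38: drop; pos3(id15) recv 52: fwd; pos0(id66) recv 15: drop
Round 2: pos2(id52) recv 66: fwd; pos0(id66) recv 52: drop
Round 3: pos3(id15) recv 66: fwd
Round 4: pos0(id66) recv 66: ELECTED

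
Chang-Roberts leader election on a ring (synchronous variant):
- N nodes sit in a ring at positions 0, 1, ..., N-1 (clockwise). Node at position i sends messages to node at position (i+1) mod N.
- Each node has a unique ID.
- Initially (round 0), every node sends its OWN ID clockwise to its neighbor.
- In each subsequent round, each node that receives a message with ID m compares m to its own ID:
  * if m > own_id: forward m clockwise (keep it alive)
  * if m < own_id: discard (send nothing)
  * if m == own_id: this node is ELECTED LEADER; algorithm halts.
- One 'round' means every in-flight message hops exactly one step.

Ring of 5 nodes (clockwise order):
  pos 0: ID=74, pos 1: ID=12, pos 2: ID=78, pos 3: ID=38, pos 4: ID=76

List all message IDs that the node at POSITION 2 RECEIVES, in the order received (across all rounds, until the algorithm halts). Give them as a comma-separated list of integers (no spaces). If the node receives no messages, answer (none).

Round 1: pos1(id12) recv 74: fwd; pos2(id78) recv 12: drop; pos3(id38) recv 78: fwd; pos4(id76) recv 38: drop; pos0(id74) recv 76: fwd
Round 2: pos2(id78) recv 74: drop; pos4(id76) recv 78: fwd; pos1(id12) recv 76: fwd
Round 3: pos0(id74) recv 78: fwd; pos2(id78) recv 76: drop
Round 4: pos1(id12) recv 78: fwd
Round 5: pos2(id78) recv 78: ELECTED

Answer: 12,74,76,78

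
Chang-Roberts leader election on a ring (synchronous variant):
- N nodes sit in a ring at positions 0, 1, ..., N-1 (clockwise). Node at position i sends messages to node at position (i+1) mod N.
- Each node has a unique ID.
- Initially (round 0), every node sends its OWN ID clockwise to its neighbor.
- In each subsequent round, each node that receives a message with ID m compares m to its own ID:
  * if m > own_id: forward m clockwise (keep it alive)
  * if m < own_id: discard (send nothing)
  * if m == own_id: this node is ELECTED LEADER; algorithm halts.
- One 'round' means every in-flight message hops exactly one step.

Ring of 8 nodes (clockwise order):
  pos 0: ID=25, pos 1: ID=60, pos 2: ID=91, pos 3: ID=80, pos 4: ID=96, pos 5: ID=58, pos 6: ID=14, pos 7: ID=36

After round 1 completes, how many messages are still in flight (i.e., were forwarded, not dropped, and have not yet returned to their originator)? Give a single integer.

Answer: 4

Derivation:
Round 1: pos1(id60) recv 25: drop; pos2(id91) recv 60: drop; pos3(id80) recv 91: fwd; pos4(id96) recv 80: drop; pos5(id58) recv 96: fwd; pos6(id14) recv 58: fwd; pos7(id36) recv 14: drop; pos0(id25) recv 36: fwd
After round 1: 4 messages still in flight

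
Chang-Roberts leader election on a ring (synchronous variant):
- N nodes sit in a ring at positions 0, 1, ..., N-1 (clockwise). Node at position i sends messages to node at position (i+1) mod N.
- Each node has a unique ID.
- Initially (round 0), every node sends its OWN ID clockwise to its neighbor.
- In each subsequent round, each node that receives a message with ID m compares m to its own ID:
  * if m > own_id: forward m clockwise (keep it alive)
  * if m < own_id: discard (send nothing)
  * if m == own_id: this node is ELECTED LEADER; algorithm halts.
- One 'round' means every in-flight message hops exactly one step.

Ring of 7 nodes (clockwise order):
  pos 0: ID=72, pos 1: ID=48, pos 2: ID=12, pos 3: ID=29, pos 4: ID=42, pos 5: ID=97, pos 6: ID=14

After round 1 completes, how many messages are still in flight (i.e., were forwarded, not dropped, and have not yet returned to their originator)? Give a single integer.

Round 1: pos1(id48) recv 72: fwd; pos2(id12) recv 48: fwd; pos3(id29) recv 12: drop; pos4(id42) recv 29: drop; pos5(id97) recv 42: drop; pos6(id14) recv 97: fwd; pos0(id72) recv 14: drop
After round 1: 3 messages still in flight

Answer: 3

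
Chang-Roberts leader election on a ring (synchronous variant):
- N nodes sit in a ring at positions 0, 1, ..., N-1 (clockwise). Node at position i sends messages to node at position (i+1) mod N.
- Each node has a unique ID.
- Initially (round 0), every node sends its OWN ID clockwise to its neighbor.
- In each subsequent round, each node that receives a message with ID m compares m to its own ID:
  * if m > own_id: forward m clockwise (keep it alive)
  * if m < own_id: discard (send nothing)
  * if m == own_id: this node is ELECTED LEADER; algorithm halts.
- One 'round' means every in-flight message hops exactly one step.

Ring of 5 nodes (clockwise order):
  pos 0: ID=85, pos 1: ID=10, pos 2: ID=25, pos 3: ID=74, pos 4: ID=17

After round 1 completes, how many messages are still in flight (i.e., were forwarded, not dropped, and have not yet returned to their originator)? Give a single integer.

Round 1: pos1(id10) recv 85: fwd; pos2(id25) recv 10: drop; pos3(id74) recv 25: drop; pos4(id17) recv 74: fwd; pos0(id85) recv 17: drop
After round 1: 2 messages still in flight

Answer: 2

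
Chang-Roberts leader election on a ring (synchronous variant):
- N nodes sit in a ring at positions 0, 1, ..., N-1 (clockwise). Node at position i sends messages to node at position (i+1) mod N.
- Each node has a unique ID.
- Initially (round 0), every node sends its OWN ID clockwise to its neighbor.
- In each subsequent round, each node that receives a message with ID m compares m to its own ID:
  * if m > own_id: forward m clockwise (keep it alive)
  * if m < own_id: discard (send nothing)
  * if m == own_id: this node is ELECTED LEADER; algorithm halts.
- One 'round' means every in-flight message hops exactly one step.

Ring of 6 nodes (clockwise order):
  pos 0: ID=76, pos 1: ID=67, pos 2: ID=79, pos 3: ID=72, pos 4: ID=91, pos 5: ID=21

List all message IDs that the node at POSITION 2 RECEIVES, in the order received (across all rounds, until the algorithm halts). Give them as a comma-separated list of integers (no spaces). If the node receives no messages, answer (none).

Round 1: pos1(id67) recv 76: fwd; pos2(id79) recv 67: drop; pos3(id72) recv 79: fwd; pos4(id91) recv 72: drop; pos5(id21) recv 91: fwd; pos0(id76) recv 21: drop
Round 2: pos2(id79) recv 76: drop; pos4(id91) recv 79: drop; pos0(id76) recv 91: fwd
Round 3: pos1(id67) recv 91: fwd
Round 4: pos2(id79) recv 91: fwd
Round 5: pos3(id72) recv 91: fwd
Round 6: pos4(id91) recv 91: ELECTED

Answer: 67,76,91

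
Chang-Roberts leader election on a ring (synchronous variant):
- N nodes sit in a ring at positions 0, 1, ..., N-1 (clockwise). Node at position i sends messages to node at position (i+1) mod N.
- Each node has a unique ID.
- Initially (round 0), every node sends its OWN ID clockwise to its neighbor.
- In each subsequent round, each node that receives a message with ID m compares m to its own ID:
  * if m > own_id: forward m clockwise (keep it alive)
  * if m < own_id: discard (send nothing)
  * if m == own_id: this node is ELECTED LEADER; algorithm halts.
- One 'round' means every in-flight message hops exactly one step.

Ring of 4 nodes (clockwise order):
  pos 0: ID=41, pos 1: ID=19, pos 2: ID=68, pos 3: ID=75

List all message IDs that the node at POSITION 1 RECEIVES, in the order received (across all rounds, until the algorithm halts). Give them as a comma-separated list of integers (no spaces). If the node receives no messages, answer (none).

Round 1: pos1(id19) recv 41: fwd; pos2(id68) recv 19: drop; pos3(id75) recv 68: drop; pos0(id41) recv 75: fwd
Round 2: pos2(id68) recv 41: drop; pos1(id19) recv 75: fwd
Round 3: pos2(id68) recv 75: fwd
Round 4: pos3(id75) recv 75: ELECTED

Answer: 41,75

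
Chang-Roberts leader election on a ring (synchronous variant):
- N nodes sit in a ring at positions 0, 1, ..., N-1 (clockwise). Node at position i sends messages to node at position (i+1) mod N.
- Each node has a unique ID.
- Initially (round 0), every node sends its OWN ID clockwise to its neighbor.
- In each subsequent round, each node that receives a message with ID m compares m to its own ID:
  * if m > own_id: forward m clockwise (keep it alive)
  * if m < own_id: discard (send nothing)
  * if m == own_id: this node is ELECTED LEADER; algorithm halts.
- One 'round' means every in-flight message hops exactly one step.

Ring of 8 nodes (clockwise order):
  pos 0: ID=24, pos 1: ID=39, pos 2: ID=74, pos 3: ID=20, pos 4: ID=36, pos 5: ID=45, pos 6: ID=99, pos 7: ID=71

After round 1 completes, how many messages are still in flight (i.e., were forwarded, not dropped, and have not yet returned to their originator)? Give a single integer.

Round 1: pos1(id39) recv 24: drop; pos2(id74) recv 39: drop; pos3(id20) recv 74: fwd; pos4(id36) recv 20: drop; pos5(id45) recv 36: drop; pos6(id99) recv 45: drop; pos7(id71) recv 99: fwd; pos0(id24) recv 71: fwd
After round 1: 3 messages still in flight

Answer: 3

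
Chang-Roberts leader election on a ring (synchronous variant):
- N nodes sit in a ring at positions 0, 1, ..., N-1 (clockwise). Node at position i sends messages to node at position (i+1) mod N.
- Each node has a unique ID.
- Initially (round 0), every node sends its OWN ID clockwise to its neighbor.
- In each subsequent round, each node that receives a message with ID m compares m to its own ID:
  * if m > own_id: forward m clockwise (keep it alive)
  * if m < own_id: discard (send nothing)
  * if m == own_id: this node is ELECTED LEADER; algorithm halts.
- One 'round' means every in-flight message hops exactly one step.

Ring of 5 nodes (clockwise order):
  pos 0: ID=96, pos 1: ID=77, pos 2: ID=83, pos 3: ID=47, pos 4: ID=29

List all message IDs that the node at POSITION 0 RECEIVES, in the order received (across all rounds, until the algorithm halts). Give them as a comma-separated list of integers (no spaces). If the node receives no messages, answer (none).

Round 1: pos1(id77) recv 96: fwd; pos2(id83) recv 77: drop; pos3(id47) recv 83: fwd; pos4(id29) recv 47: fwd; pos0(id96) recv 29: drop
Round 2: pos2(id83) recv 96: fwd; pos4(id29) recv 83: fwd; pos0(id96) recv 47: drop
Round 3: pos3(id47) recv 96: fwd; pos0(id96) recv 83: drop
Round 4: pos4(id29) recv 96: fwd
Round 5: pos0(id96) recv 96: ELECTED

Answer: 29,47,83,96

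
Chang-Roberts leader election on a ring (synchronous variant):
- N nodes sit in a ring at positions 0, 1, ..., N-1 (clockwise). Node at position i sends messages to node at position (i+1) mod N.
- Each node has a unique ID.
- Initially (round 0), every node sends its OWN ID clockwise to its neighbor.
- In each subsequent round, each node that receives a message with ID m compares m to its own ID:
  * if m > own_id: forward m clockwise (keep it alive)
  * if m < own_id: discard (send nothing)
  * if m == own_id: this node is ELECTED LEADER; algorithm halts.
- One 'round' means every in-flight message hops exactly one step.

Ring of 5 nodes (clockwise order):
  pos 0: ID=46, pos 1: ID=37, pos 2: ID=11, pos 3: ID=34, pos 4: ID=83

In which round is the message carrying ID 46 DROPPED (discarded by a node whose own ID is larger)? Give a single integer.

Round 1: pos1(id37) recv 46: fwd; pos2(id11) recv 37: fwd; pos3(id34) recv 11: drop; pos4(id83) recv 34: drop; pos0(id46) recv 83: fwd
Round 2: pos2(id11) recv 46: fwd; pos3(id34) recv 37: fwd; pos1(id37) recv 83: fwd
Round 3: pos3(id34) recv 46: fwd; pos4(id83) recv 37: drop; pos2(id11) recv 83: fwd
Round 4: pos4(id83) recv 46: drop; pos3(id34) recv 83: fwd
Round 5: pos4(id83) recv 83: ELECTED
Message ID 46 originates at pos 0; dropped at pos 4 in round 4

Answer: 4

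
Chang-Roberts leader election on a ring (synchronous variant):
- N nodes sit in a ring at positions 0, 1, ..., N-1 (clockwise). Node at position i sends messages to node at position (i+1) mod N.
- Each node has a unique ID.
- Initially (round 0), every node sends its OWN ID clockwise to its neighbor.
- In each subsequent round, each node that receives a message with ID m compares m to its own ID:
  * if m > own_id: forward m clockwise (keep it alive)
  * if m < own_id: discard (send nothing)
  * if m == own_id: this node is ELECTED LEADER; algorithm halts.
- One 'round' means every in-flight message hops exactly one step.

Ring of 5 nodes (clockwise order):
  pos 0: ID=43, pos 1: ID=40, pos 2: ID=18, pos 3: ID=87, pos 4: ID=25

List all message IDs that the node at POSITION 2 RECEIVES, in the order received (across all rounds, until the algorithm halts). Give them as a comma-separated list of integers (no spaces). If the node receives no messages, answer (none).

Round 1: pos1(id40) recv 43: fwd; pos2(id18) recv 40: fwd; pos3(id87) recv 18: drop; pos4(id25) recv 87: fwd; pos0(id43) recv 25: drop
Round 2: pos2(id18) recv 43: fwd; pos3(id87) recv 40: drop; pos0(id43) recv 87: fwd
Round 3: pos3(id87) recv 43: drop; pos1(id40) recv 87: fwd
Round 4: pos2(id18) recv 87: fwd
Round 5: pos3(id87) recv 87: ELECTED

Answer: 40,43,87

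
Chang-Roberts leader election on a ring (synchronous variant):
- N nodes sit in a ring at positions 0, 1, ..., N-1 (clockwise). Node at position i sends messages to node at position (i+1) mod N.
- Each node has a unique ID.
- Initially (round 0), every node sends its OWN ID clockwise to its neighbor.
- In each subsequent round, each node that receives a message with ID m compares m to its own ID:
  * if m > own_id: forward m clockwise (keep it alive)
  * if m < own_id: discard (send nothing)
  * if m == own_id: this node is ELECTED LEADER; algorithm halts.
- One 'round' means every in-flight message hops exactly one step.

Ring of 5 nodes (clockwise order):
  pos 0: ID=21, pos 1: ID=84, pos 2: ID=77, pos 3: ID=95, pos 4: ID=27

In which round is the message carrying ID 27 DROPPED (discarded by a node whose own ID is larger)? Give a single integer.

Answer: 2

Derivation:
Round 1: pos1(id84) recv 21: drop; pos2(id77) recv 84: fwd; pos3(id95) recv 77: drop; pos4(id27) recv 95: fwd; pos0(id21) recv 27: fwd
Round 2: pos3(id95) recv 84: drop; pos0(id21) recv 95: fwd; pos1(id84) recv 27: drop
Round 3: pos1(id84) recv 95: fwd
Round 4: pos2(id77) recv 95: fwd
Round 5: pos3(id95) recv 95: ELECTED
Message ID 27 originates at pos 4; dropped at pos 1 in round 2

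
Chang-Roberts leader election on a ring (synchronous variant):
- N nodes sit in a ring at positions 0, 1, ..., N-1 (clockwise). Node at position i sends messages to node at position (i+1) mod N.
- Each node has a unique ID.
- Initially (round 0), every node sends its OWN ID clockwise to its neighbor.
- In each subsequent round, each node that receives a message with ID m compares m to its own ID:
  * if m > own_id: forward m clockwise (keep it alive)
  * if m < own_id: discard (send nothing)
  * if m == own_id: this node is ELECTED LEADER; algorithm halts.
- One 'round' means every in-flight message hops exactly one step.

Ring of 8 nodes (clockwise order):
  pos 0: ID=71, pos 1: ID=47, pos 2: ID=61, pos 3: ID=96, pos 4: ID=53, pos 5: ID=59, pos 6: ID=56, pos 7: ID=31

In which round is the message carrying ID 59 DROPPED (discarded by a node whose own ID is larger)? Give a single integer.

Round 1: pos1(id47) recv 71: fwd; pos2(id61) recv 47: drop; pos3(id96) recv 61: drop; pos4(id53) recv 96: fwd; pos5(id59) recv 53: drop; pos6(id56) recv 59: fwd; pos7(id31) recv 56: fwd; pos0(id71) recv 31: drop
Round 2: pos2(id61) recv 71: fwd; pos5(id59) recv 96: fwd; pos7(id31) recv 59: fwd; pos0(id71) recv 56: drop
Round 3: pos3(id96) recv 71: drop; pos6(id56) recv 96: fwd; pos0(id71) recv 59: drop
Round 4: pos7(id31) recv 96: fwd
Round 5: pos0(id71) recv 96: fwd
Round 6: pos1(id47) recv 96: fwd
Round 7: pos2(id61) recv 96: fwd
Round 8: pos3(id96) recv 96: ELECTED
Message ID 59 originates at pos 5; dropped at pos 0 in round 3

Answer: 3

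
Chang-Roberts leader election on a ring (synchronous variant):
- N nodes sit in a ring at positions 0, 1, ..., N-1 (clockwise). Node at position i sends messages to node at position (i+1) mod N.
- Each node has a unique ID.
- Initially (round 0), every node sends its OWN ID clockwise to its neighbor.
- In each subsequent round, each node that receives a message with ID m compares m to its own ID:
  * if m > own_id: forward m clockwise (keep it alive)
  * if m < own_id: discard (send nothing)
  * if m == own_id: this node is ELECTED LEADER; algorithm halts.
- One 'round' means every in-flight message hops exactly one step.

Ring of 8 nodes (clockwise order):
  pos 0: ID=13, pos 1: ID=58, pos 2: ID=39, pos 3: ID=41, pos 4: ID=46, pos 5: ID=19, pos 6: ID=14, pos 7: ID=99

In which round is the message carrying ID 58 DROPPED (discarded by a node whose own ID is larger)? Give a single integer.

Round 1: pos1(id58) recv 13: drop; pos2(id39) recv 58: fwd; pos3(id41) recv 39: drop; pos4(id46) recv 41: drop; pos5(id19) recv 46: fwd; pos6(id14) recv 19: fwd; pos7(id99) recv 14: drop; pos0(id13) recv 99: fwd
Round 2: pos3(id41) recv 58: fwd; pos6(id14) recv 46: fwd; pos7(id99) recv 19: drop; pos1(id58) recv 99: fwd
Round 3: pos4(id46) recv 58: fwd; pos7(id99) recv 46: drop; pos2(id39) recv 99: fwd
Round 4: pos5(id19) recv 58: fwd; pos3(id41) recv 99: fwd
Round 5: pos6(id14) recv 58: fwd; pos4(id46) recv 99: fwd
Round 6: pos7(id99) recv 58: drop; pos5(id19) recv 99: fwd
Round 7: pos6(id14) recv 99: fwd
Round 8: pos7(id99) recv 99: ELECTED
Message ID 58 originates at pos 1; dropped at pos 7 in round 6

Answer: 6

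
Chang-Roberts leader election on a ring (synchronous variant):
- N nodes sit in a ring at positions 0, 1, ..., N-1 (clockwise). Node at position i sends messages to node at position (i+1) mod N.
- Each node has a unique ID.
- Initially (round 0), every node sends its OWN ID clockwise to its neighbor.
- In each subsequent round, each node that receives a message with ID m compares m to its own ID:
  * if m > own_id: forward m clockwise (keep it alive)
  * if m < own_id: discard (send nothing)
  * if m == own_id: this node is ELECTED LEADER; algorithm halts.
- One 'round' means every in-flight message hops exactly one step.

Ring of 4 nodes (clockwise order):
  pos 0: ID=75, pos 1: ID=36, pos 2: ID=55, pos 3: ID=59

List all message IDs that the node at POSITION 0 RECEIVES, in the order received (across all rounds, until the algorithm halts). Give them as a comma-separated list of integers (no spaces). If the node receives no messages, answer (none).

Answer: 59,75

Derivation:
Round 1: pos1(id36) recv 75: fwd; pos2(id55) recv 36: drop; pos3(id59) recv 55: drop; pos0(id75) recv 59: drop
Round 2: pos2(id55) recv 75: fwd
Round 3: pos3(id59) recv 75: fwd
Round 4: pos0(id75) recv 75: ELECTED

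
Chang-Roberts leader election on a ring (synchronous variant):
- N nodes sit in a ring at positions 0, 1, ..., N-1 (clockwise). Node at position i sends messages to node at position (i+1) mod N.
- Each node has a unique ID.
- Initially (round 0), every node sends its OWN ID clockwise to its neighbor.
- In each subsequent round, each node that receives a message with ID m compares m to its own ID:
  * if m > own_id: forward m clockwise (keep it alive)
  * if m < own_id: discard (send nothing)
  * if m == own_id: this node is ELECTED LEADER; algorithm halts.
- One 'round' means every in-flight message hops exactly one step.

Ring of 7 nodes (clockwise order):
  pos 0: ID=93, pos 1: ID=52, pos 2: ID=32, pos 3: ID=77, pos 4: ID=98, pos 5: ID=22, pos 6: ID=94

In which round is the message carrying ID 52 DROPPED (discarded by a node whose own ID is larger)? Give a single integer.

Answer: 2

Derivation:
Round 1: pos1(id52) recv 93: fwd; pos2(id32) recv 52: fwd; pos3(id77) recv 32: drop; pos4(id98) recv 77: drop; pos5(id22) recv 98: fwd; pos6(id94) recv 22: drop; pos0(id93) recv 94: fwd
Round 2: pos2(id32) recv 93: fwd; pos3(id77) recv 52: drop; pos6(id94) recv 98: fwd; pos1(id52) recv 94: fwd
Round 3: pos3(id77) recv 93: fwd; pos0(id93) recv 98: fwd; pos2(id32) recv 94: fwd
Round 4: pos4(id98) recv 93: drop; pos1(id52) recv 98: fwd; pos3(id77) recv 94: fwd
Round 5: pos2(id32) recv 98: fwd; pos4(id98) recv 94: drop
Round 6: pos3(id77) recv 98: fwd
Round 7: pos4(id98) recv 98: ELECTED
Message ID 52 originates at pos 1; dropped at pos 3 in round 2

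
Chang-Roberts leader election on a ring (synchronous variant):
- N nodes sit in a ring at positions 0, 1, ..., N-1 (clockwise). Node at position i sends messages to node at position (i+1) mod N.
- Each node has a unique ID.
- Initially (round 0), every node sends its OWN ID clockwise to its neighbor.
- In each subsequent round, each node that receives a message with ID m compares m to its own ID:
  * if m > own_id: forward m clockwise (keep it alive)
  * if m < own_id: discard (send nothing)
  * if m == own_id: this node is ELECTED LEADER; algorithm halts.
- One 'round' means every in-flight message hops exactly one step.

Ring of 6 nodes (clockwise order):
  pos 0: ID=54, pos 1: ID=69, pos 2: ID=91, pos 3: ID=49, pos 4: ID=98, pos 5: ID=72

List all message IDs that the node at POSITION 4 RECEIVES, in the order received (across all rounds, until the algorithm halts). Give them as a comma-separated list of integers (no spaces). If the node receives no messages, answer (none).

Round 1: pos1(id69) recv 54: drop; pos2(id91) recv 69: drop; pos3(id49) recv 91: fwd; pos4(id98) recv 49: drop; pos5(id72) recv 98: fwd; pos0(id54) recv 72: fwd
Round 2: pos4(id98) recv 91: drop; pos0(id54) recv 98: fwd; pos1(id69) recv 72: fwd
Round 3: pos1(id69) recv 98: fwd; pos2(id91) recv 72: drop
Round 4: pos2(id91) recv 98: fwd
Round 5: pos3(id49) recv 98: fwd
Round 6: pos4(id98) recv 98: ELECTED

Answer: 49,91,98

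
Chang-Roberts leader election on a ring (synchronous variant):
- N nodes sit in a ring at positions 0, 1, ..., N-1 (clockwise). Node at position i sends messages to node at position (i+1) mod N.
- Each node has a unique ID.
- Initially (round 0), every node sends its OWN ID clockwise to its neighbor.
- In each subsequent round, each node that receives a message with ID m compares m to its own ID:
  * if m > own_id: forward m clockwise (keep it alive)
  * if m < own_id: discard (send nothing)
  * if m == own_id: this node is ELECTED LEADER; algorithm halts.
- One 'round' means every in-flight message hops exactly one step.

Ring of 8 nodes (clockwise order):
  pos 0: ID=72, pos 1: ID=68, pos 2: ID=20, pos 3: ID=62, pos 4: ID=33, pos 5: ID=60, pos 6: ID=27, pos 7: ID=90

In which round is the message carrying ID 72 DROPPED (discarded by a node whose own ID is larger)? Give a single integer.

Round 1: pos1(id68) recv 72: fwd; pos2(id20) recv 68: fwd; pos3(id62) recv 20: drop; pos4(id33) recv 62: fwd; pos5(id60) recv 33: drop; pos6(id27) recv 60: fwd; pos7(id90) recv 27: drop; pos0(id72) recv 90: fwd
Round 2: pos2(id20) recv 72: fwd; pos3(id62) recv 68: fwd; pos5(id60) recv 62: fwd; pos7(id90) recv 60: drop; pos1(id68) recv 90: fwd
Round 3: pos3(id62) recv 72: fwd; pos4(id33) recv 68: fwd; pos6(id27) recv 62: fwd; pos2(id20) recv 90: fwd
Round 4: pos4(id33) recv 72: fwd; pos5(id60) recv 68: fwd; pos7(id90) recv 62: drop; pos3(id62) recv 90: fwd
Round 5: pos5(id60) recv 72: fwd; pos6(id27) recv 68: fwd; pos4(id33) recv 90: fwd
Round 6: pos6(id27) recv 72: fwd; pos7(id90) recv 68: drop; pos5(id60) recv 90: fwd
Round 7: pos7(id90) recv 72: drop; pos6(id27) recv 90: fwd
Round 8: pos7(id90) recv 90: ELECTED
Message ID 72 originates at pos 0; dropped at pos 7 in round 7

Answer: 7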